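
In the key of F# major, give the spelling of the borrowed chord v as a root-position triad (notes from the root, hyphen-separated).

The root, C#, is scale degree 5 — the same note in F# major and F# minor; only the chord quality changes. Stacking thirds in F# minor on C# gives C#–E–G#.

C#-E-G#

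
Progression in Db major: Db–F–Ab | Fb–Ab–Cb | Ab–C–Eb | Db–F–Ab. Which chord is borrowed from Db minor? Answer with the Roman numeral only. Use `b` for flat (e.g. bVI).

In Db major the diatonic chords are Db, Ebm, Fm, Gb, Ab, Bbm, Cdim. Of the given chords, Db–F–Ab = Db and Ab–C–Eb = Ab are diatonic. But Fb–Ab–Cb is foreign: the diatonic iii on degree 3 is Fm, whereas Fb comes from Db minor. It is labeled bIII.

bIII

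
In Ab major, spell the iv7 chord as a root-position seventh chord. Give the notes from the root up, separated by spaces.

Db Fb Ab Cb

iv7 is built on scale degree 4, which is Db in both Ab major and its parallel. Stacking thirds in Ab minor on Db gives Db–Fb–Ab–Cb.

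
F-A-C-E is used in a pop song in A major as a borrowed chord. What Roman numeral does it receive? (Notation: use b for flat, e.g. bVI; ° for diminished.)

bVImaj7

In A major scale degree 6 is F#; F is its lowered form, from A minor. F–A–C–E is a major-seventh chord — the form found in A minor, not the diatonic vi (F#m). Borrowed into A major it is written bVImaj7.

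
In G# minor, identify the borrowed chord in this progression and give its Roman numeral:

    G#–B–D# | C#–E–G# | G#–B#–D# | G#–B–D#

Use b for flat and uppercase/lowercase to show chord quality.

G# minor has the diatonic set G#m, A#dim, B, C#m, D#, E, F# (with V from harmonic minor). Of the given chords, G#–B–D# = G#m and C#–E–G# = C#m are diatonic. G#–B#–D# doesn't fit — on degree 1 G# minor would have G#m (i). G# is the degree-1 chord of G# major, so it is the borrowed I.

I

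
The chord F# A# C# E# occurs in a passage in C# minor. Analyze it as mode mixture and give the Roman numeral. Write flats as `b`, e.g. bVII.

IVmaj7

The root F# is the diatonic 4th degree of C# minor; the borrowing shows in the chord quality. F#–A#–C#–E# is a major-seventh chord — the form found in C# major, not the diatonic iv (F#m). Borrowed into C# minor it is written IVmaj7.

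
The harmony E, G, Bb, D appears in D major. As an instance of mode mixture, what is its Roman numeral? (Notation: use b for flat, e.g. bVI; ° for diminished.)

iiø7

The root E is the diatonic 2nd degree of D major; the borrowing shows in the chord quality. Diatonically D major has Em (ii) on that degree; E–G–Bb–D is instead the half-diminished-seventh chord native to D minor, so it takes the label iiø7.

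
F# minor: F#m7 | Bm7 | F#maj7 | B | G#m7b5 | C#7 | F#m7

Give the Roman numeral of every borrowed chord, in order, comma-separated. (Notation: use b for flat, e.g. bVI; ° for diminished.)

Imaj7, IV

The diatonic triads in F# minor (with V from harmonic minor) are F#m, G#dim, A, Bm, C#, D, E. F#m7, Bm7, G#m7b5 and C#7 all belong to that set. F#maj7 (F#–A#–C#–E#) is not: scale degree 1 in F# minor carries F#m (i). In F# major the chord on that degree is F#maj7, so here it functions as Imaj7, borrowed from the parallel major. B (B–D#–F#) is not: scale degree 4 in F# minor carries Bm (iv). In F# major the chord on that degree is B, so here it functions as IV, borrowed from the parallel major.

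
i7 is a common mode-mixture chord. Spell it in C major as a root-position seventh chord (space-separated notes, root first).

The root, C, is scale degree 1 — the same note in C major and C minor; only the chord quality changes. Stacking thirds in C minor on C gives C–Eb–G–Bb.

C Eb G Bb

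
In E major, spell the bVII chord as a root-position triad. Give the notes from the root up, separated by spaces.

D F# A

Scale degree 7 in E major is D#. bVII uses the lowered form, D, taken from E minor. Building the major chord from the parallel minor on D: D–F#–A.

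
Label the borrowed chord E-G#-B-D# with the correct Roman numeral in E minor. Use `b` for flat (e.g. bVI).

Imaj7

The root E is the diatonic 1st degree of E minor; the borrowing shows in the chord quality. E–G#–B–D# is a major-seventh chord — the form found in E major, not the diatonic i (Em). Borrowed into E minor it is written Imaj7.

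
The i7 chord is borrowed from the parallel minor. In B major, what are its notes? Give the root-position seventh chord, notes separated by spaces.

B D F# A

i7 is built on scale degree 1, which is B in both B major and its parallel. In B minor the chord on B is B–D–F#–A.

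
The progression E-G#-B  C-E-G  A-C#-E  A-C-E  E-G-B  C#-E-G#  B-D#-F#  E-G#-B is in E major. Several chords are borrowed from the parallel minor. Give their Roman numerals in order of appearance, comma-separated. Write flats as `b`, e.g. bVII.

In E major the diatonic chords are E, F#m, G#m, A, B, C#m, D#dim. E–G#–B = E, A–C#–E = A, C#–E–G# = C#m and B–D#–F# = B are all diatonic. C–E–G is not: scale degree 6 in E major carries C#m (vi). In E minor the chord on that degree is C, so here it functions as bVI, borrowed from the parallel minor. But A–C–E is foreign: the diatonic IV on degree 4 is A, whereas Am comes from E minor. It is labeled iv. But E–G–B is foreign: the diatonic I on degree 1 is E, whereas Em comes from E minor. It is labeled i.

bVI, iv, i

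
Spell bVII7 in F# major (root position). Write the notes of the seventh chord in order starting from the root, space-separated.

E G# B D

The root of bVII7 is the lowered 7th degree: E# becomes E. Stacking thirds in F# minor on E gives E–G#–B–D.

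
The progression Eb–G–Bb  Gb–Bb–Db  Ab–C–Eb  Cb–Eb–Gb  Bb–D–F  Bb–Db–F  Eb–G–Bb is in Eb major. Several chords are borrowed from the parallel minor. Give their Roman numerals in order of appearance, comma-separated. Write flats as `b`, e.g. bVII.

bIII, bVI, v

Eb major has the diatonic set Eb, Fm, Gm, Ab, Bb, Cm, Ddim. Eb–G–Bb = Eb, Ab–C–Eb = Ab and Bb–D–F = Bb are all diatonic. Gb–Bb–Db doesn't fit — on degree 3 Eb major would have Gm (iii). Gb is the degree-3 chord of Eb minor, so it is the borrowed bIII. But Cb–Eb–Gb is foreign: the diatonic vi on degree 6 is Cm, whereas Cb comes from Eb minor. It is labeled bVI. Bb–Db–F doesn't fit — on degree 5 Eb major would have Bb (V). Bbm is the degree-5 chord of Eb minor, so it is the borrowed v.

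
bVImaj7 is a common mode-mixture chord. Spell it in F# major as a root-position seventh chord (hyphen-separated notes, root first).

D-F#-A-C#

bVImaj7 is built on the lowered scale degree 6. In F# major degree 6 is D#; lowered it becomes D. In F# minor the chord on D is D–F#–A–C#.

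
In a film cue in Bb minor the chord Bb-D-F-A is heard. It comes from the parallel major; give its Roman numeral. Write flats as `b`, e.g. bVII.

The root Bb is the diatonic 1st degree of Bb minor; the borrowing shows in the chord quality. Bb–D–F–A is a major-seventh chord — the form found in Bb major, not the diatonic i (Bbm). Borrowed into Bb minor it is written Imaj7.

Imaj7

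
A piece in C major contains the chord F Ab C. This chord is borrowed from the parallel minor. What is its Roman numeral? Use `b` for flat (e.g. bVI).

iv

The root F is the diatonic 4th degree of C major; the borrowing shows in the chord quality. F–Ab–C is a minor chord — the form found in C minor, not the diatonic IV (F). Borrowed into C major it is written iv.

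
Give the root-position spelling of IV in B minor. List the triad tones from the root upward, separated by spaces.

E G# B

The root, E, is scale degree 4 — the same note in B minor and B major; only the chord quality changes. Building the major chord from the parallel major on E: E–G#–B.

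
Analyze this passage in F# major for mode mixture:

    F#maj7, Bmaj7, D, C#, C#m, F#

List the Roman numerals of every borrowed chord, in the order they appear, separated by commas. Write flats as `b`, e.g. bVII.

bVI, v

The diatonic triads in F# major are F#, G#m, A#m, B, C#, D#m, E#dim. F#maj7, Bmaj7, C# and F# are all diatonic. D (D–F#–A) doesn't fit — on degree 6 F# major would have D#m (vi). D is the degree-6 chord of F# minor, so it is the borrowed bVI. But C#m (C#–E–G#) is foreign: the diatonic V on degree 5 is C#, whereas C#m comes from F# minor. It is labeled v.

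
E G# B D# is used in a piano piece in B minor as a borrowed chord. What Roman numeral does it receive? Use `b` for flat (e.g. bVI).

E is scale degree 4 in B minor. The diatonic chord on degree 4 would be Em (iv), but E–G#–B–D# is the major-seventh chord from B major. As a borrowed chord it is labeled IVmaj7.

IVmaj7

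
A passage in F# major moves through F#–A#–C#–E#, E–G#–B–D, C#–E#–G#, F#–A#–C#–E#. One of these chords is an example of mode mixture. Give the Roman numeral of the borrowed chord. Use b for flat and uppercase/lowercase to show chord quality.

bVII7

In F# major the diatonic chords are F#, G#m, A#m, B, C#, D#m, E#dim. Of the given chords, F#–A#–C#–E# = F#maj7 and C#–E#–G# = C# are diatonic. E–G#–B–D is not: scale degree 7 in F# major carries E#dim (vii°). In F# minor the chord on that degree is E7, so here it functions as bVII7, borrowed from the parallel minor.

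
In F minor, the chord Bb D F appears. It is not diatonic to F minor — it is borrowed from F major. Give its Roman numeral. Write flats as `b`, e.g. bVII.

The root Bb is the diatonic 4th degree of F minor; the borrowing shows in the chord quality. The diatonic chord on degree 4 would be Bbm (iv), but Bb–D–F is the major chord from F major. As a borrowed chord it is labeled IV.

IV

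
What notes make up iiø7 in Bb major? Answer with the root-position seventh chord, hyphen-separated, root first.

C-Eb-Gb-Bb

The root, C, is scale degree 2 — the same note in Bb major and Bb minor; only the chord quality changes. In Bb minor the chord on C is C–Eb–Gb–Bb.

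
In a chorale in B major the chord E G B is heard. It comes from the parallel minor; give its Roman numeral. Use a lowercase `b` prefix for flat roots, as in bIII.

iv

E is scale degree 4 in B major. Diatonically B major has E (IV) on that degree; E–G–B is instead the minor chord native to B minor, so it takes the label iv.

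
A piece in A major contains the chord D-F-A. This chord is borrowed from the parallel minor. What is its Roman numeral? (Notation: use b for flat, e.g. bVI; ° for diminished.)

iv

The root D is the diatonic 4th degree of A major; the borrowing shows in the chord quality. The diatonic chord on degree 4 would be D (IV), but D–F–A is the minor chord from A minor. As a borrowed chord it is labeled iv.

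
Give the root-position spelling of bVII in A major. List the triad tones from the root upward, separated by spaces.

The root of bVII is the lowered 7th degree: G# becomes G. Building the major chord from the parallel minor on G: G–B–D.

G B D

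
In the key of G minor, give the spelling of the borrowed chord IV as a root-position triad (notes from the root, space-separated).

C E G

The root, C, is scale degree 4 — the same note in G minor and G major; only the chord quality changes. In G major the chord on C is C–E–G.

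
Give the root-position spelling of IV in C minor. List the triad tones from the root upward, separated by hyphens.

F-A-C

The root, F, is scale degree 4 — the same note in C minor and C major; only the chord quality changes. Building the major chord from the parallel major on F: F–A–C.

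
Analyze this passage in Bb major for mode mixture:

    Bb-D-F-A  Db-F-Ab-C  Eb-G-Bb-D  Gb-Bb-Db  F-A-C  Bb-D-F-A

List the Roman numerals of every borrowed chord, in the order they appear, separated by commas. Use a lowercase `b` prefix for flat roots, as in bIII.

bIIImaj7, bVI

The diatonic triads in Bb major are Bb, Cm, Dm, Eb, F, Gm, Adim. Bb–D–F–A = Bbmaj7, Eb–G–Bb–D = Ebmaj7 and F–A–C = F are all diatonic. Db–F–Ab–C is not: scale degree 3 in Bb major carries Dm (iii). In Bb minor the chord on that degree is Dbmaj7, so here it functions as bIIImaj7, borrowed from the parallel minor. But Gb–Bb–Db is foreign: the diatonic vi on degree 6 is Gm, whereas Gb comes from Bb minor. It is labeled bVI.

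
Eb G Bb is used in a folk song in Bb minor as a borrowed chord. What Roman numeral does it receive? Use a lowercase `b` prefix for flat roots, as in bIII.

Eb is scale degree 4 in Bb minor. The diatonic chord on degree 4 would be Ebm (iv), but Eb–G–Bb is the major chord from Bb major. As a borrowed chord it is labeled IV.

IV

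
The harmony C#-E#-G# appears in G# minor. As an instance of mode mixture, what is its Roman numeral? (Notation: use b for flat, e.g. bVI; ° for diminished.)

IV

The root C# is the diatonic 4th degree of G# minor; the borrowing shows in the chord quality. Diatonically G# minor has C#m (iv) on that degree; C#–E#–G# is instead the major chord native to G# major, so it takes the label IV.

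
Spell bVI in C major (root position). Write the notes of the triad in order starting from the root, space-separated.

bVI is built on the lowered scale degree 6. In C major degree 6 is A; lowered it becomes Ab. Stacking thirds in C minor on Ab gives Ab–C–Eb.

Ab C Eb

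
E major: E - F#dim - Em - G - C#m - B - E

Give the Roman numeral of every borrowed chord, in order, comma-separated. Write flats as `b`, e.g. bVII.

ii°, i, bIII

E major has the diatonic set E, F#m, G#m, A, B, C#m, D#dim. E, C#m and B all belong to that set. F#dim (F#–A–C) doesn't fit — on degree 2 E major would have F#m (ii). F#dim is the degree-2 chord of E minor, so it is the borrowed ii°. Em (E–G–B) doesn't fit — on degree 1 E major would have E (I). Em is the degree-1 chord of E minor, so it is the borrowed i. G (G–B–D) doesn't fit — on degree 3 E major would have G#m (iii). G is the degree-3 chord of E minor, so it is the borrowed bIII.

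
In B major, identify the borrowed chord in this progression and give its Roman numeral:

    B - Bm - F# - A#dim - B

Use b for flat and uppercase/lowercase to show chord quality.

i

B major has the diatonic set B, C#m, D#m, E, F#, G#m, A#dim. B, F# and A#dim are all diatonic. But Bm (B–D–F#) is foreign: the diatonic I on degree 1 is B, whereas Bm comes from B minor. It is labeled i.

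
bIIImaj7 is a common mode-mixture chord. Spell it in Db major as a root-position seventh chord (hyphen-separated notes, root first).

Fb-Ab-Cb-Eb

bIIImaj7 is built on the lowered scale degree 3. In Db major degree 3 is F; lowered it becomes Fb. In Db minor the chord on Fb is Fb–Ab–Cb–Eb.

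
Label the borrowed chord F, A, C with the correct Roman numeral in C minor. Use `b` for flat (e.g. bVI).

IV

The root F is the diatonic 4th degree of C minor; the borrowing shows in the chord quality. The diatonic chord on degree 4 would be Fm (iv), but F–A–C is the major chord from C major. As a borrowed chord it is labeled IV.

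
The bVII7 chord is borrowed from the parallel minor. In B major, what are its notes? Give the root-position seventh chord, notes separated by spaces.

A C# E G

bVII7 is built on the lowered scale degree 7. In B major degree 7 is A#; lowered it becomes A. Stacking thirds in B minor on A gives A–C#–E–G.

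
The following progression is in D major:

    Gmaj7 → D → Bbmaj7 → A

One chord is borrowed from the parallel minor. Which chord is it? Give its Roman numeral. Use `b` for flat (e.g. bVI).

bVImaj7

The diatonic triads in D major are D, Em, F#m, G, A, Bm, C#dim. Of the given chords, Gmaj7, D and A are diatonic. Bbmaj7 (Bb–D–F–A) doesn't fit — on degree 6 D major would have Bm (vi). Bbmaj7 is the degree-6 chord of D minor, so it is the borrowed bVImaj7.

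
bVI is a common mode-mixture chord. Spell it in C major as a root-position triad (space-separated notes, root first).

Scale degree 6 in C major is A. bVI uses the lowered form, Ab, taken from C minor. Stacking thirds in C minor on Ab gives Ab–C–Eb.

Ab C Eb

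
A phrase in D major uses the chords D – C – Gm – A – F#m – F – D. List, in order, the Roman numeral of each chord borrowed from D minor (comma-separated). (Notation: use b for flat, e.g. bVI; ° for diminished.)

bVII, iv, bIII

The diatonic triads in D major are D, Em, F#m, G, A, Bm, C#dim. D, A and F#m all belong to that set. But C (C–E–G) is foreign: the diatonic vii° on degree 7 is C#dim, whereas C comes from D minor. It is labeled bVII. Gm (G–Bb–D) is not: scale degree 4 in D major carries G (IV). In D minor the chord on that degree is Gm, so here it functions as iv, borrowed from the parallel minor. F (F–A–C) doesn't fit — on degree 3 D major would have F#m (iii). F is the degree-3 chord of D minor, so it is the borrowed bIII.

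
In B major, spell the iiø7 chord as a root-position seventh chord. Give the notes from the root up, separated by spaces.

The root, C#, is scale degree 2 — the same note in B major and B minor; only the chord quality changes. Building the half-diminished-seventh chord from the parallel minor on C#: C#–E–G–B.

C# E G B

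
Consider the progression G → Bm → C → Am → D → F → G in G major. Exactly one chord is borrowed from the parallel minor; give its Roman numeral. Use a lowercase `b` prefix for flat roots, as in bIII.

In G major the diatonic chords are G, Am, Bm, C, D, Em, F#dim. G, Bm, C, Am and D are all diatonic. F (F–A–C) is not: scale degree 7 in G major carries F#dim (vii°). In G minor the chord on that degree is F, so here it functions as bVII, borrowed from the parallel minor.

bVII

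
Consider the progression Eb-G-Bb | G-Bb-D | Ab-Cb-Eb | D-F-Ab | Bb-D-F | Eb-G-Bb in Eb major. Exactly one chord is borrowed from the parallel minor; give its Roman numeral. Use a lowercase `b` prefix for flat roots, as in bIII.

iv

Eb major has the diatonic set Eb, Fm, Gm, Ab, Bb, Cm, Ddim. Eb–G–Bb = Eb, G–Bb–D = Gm, D–F–Ab = Ddim and Bb–D–F = Bb are all diatonic. Ab–Cb–Eb doesn't fit — on degree 4 Eb major would have Ab (IV). Abm is the degree-4 chord of Eb minor, so it is the borrowed iv.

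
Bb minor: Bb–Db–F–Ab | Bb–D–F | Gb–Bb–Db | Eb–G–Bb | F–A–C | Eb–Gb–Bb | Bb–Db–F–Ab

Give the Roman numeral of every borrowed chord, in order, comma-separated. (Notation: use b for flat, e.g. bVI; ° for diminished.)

I, IV

In Bb minor (with V from harmonic minor) the diatonic chords are Bbm, Cdim, Db, Ebm, F, Gb, Ab. Of the given chords, Bb–Db–F–Ab = Bbm7, Gb–Bb–Db = Gb, F–A–C = F and Eb–Gb–Bb = Ebm are diatonic. Bb–D–F doesn't fit — on degree 1 Bb minor would have Bbm (i). Bb is the degree-1 chord of Bb major, so it is the borrowed I. Eb–G–Bb is not: scale degree 4 in Bb minor carries Ebm (iv). In Bb major the chord on that degree is Eb, so here it functions as IV, borrowed from the parallel major.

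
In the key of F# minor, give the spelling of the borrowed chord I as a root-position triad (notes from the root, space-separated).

I is built on scale degree 1, which is F# in both F# minor and its parallel. In F# major the chord on F# is F#–A#–C#.

F# A# C#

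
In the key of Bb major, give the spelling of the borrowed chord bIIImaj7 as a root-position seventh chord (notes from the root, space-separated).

Db F Ab C

bIIImaj7 is built on the lowered scale degree 3. In Bb major degree 3 is D; lowered it becomes Db. In Bb minor the chord on Db is Db–F–Ab–C.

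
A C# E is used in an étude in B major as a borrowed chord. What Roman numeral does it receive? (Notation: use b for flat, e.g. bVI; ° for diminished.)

The root A is the lowered 7th scale degree — diatonically B major has A# there. Diatonically B major has A#dim (vii°) on that degree; A–C#–E is instead the major chord native to B minor, so it takes the label bVII.

bVII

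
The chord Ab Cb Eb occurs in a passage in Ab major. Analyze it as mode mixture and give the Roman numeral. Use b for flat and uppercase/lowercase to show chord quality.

i

Ab is scale degree 1 in Ab major. Ab–Cb–Eb is a minor chord — the form found in Ab minor, not the diatonic I (Ab). Borrowed into Ab major it is written i.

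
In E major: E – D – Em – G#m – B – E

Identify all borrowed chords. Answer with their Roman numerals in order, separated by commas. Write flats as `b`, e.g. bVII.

E major has the diatonic set E, F#m, G#m, A, B, C#m, D#dim. E, G#m and B all belong to that set. D (D–F#–A) is not: scale degree 7 in E major carries D#dim (vii°). In E minor the chord on that degree is D, so here it functions as bVII, borrowed from the parallel minor. Em (E–G–B) doesn't fit — on degree 1 E major would have E (I). Em is the degree-1 chord of E minor, so it is the borrowed i.

bVII, i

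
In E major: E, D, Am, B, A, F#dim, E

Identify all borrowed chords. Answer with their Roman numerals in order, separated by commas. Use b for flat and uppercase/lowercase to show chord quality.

bVII, iv, ii°

The diatonic triads in E major are E, F#m, G#m, A, B, C#m, D#dim. E, B and A are all diatonic. D (D–F#–A) doesn't fit — on degree 7 E major would have D#dim (vii°). D is the degree-7 chord of E minor, so it is the borrowed bVII. Am (A–C–E) doesn't fit — on degree 4 E major would have A (IV). Am is the degree-4 chord of E minor, so it is the borrowed iv. F#dim (F#–A–C) doesn't fit — on degree 2 E major would have F#m (ii). F#dim is the degree-2 chord of E minor, so it is the borrowed ii°.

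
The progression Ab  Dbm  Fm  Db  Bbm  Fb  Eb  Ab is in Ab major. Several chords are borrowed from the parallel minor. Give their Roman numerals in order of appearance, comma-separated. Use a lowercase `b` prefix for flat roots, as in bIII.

iv, bVI

Ab major has the diatonic set Ab, Bbm, Cm, Db, Eb, Fm, Gdim. Ab, Fm, Db, Bbm and Eb are all diatonic. Dbm (Db–Fb–Ab) doesn't fit — on degree 4 Ab major would have Db (IV). Dbm is the degree-4 chord of Ab minor, so it is the borrowed iv. Fb (Fb–Ab–Cb) doesn't fit — on degree 6 Ab major would have Fm (vi). Fb is the degree-6 chord of Ab minor, so it is the borrowed bVI.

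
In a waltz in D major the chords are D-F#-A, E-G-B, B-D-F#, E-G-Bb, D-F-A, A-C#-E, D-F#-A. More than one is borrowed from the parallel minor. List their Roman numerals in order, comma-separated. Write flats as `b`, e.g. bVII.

The diatonic triads in D major are D, Em, F#m, G, A, Bm, C#dim. D–F#–A = D, E–G–B = Em, B–D–F# = Bm and A–C#–E = A all belong to that set. E–G–Bb is not: scale degree 2 in D major carries Em (ii). In D minor the chord on that degree is Edim, so here it functions as ii°, borrowed from the parallel minor. D–F–A is not: scale degree 1 in D major carries D (I). In D minor the chord on that degree is Dm, so here it functions as i, borrowed from the parallel minor.

ii°, i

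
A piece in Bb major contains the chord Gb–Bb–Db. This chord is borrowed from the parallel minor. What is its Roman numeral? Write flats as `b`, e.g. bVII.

The root Gb is the lowered 6th scale degree — diatonically Bb major has G there. The diatonic chord on degree 6 would be Gm (vi), but Gb–Bb–Db is the major chord from Bb minor. As a borrowed chord it is labeled bVI.

bVI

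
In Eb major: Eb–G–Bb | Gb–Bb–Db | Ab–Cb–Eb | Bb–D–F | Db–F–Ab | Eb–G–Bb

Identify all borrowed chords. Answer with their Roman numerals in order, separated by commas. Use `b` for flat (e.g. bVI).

In Eb major the diatonic chords are Eb, Fm, Gm, Ab, Bb, Cm, Ddim. Of the given chords, Eb–G–Bb = Eb and Bb–D–F = Bb are diatonic. But Gb–Bb–Db is foreign: the diatonic iii on degree 3 is Gm, whereas Gb comes from Eb minor. It is labeled bIII. But Ab–Cb–Eb is foreign: the diatonic IV on degree 4 is Ab, whereas Abm comes from Eb minor. It is labeled iv. Db–F–Ab doesn't fit — on degree 7 Eb major would have Ddim (vii°). Db is the degree-7 chord of Eb minor, so it is the borrowed bVII.

bIII, iv, bVII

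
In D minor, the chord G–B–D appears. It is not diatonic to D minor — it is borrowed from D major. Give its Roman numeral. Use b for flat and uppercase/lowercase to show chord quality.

G is scale degree 4 in D minor. G–B–D is a major chord — the form found in D major, not the diatonic iv (Gm). Borrowed into D minor it is written IV.

IV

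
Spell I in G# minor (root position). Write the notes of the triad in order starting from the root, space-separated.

G# B# D#

I is built on scale degree 1, which is G# in both G# minor and its parallel. Stacking thirds in G# major on G# gives G#–B#–D#.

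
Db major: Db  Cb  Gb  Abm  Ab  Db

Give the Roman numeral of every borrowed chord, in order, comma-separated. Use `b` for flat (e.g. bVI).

bVII, v

The diatonic triads in Db major are Db, Ebm, Fm, Gb, Ab, Bbm, Cdim. Db, Gb and Ab are all diatonic. But Cb (Cb–Eb–Gb) is foreign: the diatonic vii° on degree 7 is Cdim, whereas Cb comes from Db minor. It is labeled bVII. Abm (Ab–Cb–Eb) is not: scale degree 5 in Db major carries Ab (V). In Db minor the chord on that degree is Abm, so here it functions as v, borrowed from the parallel minor.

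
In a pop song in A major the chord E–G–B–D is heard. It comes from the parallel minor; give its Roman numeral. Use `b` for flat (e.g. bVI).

v7

The root E is the diatonic 5th degree of A major; the borrowing shows in the chord quality. E–G–B–D is a minor-seventh chord — the form found in A minor, not the diatonic V (E). Borrowed into A major it is written v7.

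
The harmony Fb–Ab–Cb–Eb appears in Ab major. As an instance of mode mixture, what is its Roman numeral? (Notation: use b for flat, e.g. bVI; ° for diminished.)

The root Fb is the lowered 6th scale degree — diatonically Ab major has F there. Fb–Ab–Cb–Eb is a major-seventh chord — the form found in Ab minor, not the diatonic vi (Fm). Borrowed into Ab major it is written bVImaj7.

bVImaj7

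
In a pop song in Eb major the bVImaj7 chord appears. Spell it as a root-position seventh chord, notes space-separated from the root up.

bVImaj7 is built on the lowered scale degree 6. In Eb major degree 6 is C; lowered it becomes Cb. Stacking thirds in Eb minor on Cb gives Cb–Eb–Gb–Bb.

Cb Eb Gb Bb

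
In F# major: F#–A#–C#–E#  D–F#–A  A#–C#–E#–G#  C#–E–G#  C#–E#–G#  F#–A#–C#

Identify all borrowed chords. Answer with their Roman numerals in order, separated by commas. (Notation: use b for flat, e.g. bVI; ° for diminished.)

F# major has the diatonic set F#, G#m, A#m, B, C#, D#m, E#dim. F#–A#–C#–E# = F#maj7, A#–C#–E#–G# = A#m7, C#–E#–G# = C# and F#–A#–C# = F# all belong to that set. But D–F#–A is foreign: the diatonic vi on degree 6 is D#m, whereas D comes from F# minor. It is labeled bVI. C#–E–G# doesn't fit — on degree 5 F# major would have C# (V). C#m is the degree-5 chord of F# minor, so it is the borrowed v.

bVI, v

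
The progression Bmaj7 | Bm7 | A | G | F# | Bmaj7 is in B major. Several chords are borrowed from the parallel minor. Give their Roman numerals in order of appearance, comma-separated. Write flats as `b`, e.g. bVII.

i7, bVII, bVI

In B major the diatonic chords are B, C#m, D#m, E, F#, G#m, A#dim. Bmaj7 and F# both belong to that set. Bm7 (B–D–F#–A) doesn't fit — on degree 1 B major would have B (I). Bm7 is the degree-1 chord of B minor, so it is the borrowed i7. A (A–C#–E) is not: scale degree 7 in B major carries A#dim (vii°). In B minor the chord on that degree is A, so here it functions as bVII, borrowed from the parallel minor. But G (G–B–D) is foreign: the diatonic vi on degree 6 is G#m, whereas G comes from B minor. It is labeled bVI.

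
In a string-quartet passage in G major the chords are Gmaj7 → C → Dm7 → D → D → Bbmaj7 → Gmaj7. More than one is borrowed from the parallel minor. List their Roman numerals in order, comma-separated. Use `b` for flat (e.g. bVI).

v7, bIIImaj7

The diatonic triads in G major are G, Am, Bm, C, D, Em, F#dim. Of the given chords, Gmaj7, C and D are diatonic. Dm7 (D–F–A–C) doesn't fit — on degree 5 G major would have D (V). Dm7 is the degree-5 chord of G minor, so it is the borrowed v7. Bbmaj7 (Bb–D–F–A) is not: scale degree 3 in G major carries Bm (iii). In G minor the chord on that degree is Bbmaj7, so here it functions as bIIImaj7, borrowed from the parallel minor.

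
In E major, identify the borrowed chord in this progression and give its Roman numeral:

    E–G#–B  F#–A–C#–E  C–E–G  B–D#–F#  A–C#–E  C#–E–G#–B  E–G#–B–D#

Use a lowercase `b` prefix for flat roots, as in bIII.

In E major the diatonic chords are E, F#m, G#m, A, B, C#m, D#dim. Of the given chords, E–G#–B = E, F#–A–C#–E = F#m7, B–D#–F# = B, A–C#–E = A, C#–E–G#–B = C#m7 and E–G#–B–D# = Emaj7 are diatonic. C–E–G doesn't fit — on degree 6 E major would have C#m (vi). C is the degree-6 chord of E minor, so it is the borrowed bVI.

bVI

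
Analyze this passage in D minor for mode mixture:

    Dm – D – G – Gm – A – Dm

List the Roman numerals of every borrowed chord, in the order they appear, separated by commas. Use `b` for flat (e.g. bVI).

D minor has the diatonic set Dm, Edim, F, Gm, A, Bb, C (with V from harmonic minor). Dm, Gm and A all belong to that set. But D (D–F#–A) is foreign: the diatonic i on degree 1 is Dm, whereas D comes from D major. It is labeled I. G (G–B–D) doesn't fit — on degree 4 D minor would have Gm (iv). G is the degree-4 chord of D major, so it is the borrowed IV.

I, IV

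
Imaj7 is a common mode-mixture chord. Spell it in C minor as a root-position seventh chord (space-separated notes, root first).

Imaj7 is built on scale degree 1, which is C in both C minor and its parallel. Stacking thirds in C major on C gives C–E–G–B.

C E G B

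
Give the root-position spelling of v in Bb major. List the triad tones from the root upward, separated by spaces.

F Ab C

v is built on scale degree 5, which is F in both Bb major and its parallel. Stacking thirds in Bb minor on F gives F–Ab–C.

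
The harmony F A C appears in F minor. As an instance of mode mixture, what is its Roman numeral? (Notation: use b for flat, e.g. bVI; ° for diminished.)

F is scale degree 1 in F minor. The diatonic chord on degree 1 would be Fm (i), but F–A–C is the major chord from F major. As a borrowed chord it is labeled I.

I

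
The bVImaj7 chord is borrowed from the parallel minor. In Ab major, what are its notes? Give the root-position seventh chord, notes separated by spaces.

Fb Ab Cb Eb

bVImaj7 is built on the lowered scale degree 6. In Ab major degree 6 is F; lowered it becomes Fb. Stacking thirds in Ab minor on Fb gives Fb–Ab–Cb–Eb.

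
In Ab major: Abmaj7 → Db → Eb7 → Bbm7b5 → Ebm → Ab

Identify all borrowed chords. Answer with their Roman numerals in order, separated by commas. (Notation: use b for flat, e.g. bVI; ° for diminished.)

The diatonic triads in Ab major are Ab, Bbm, Cm, Db, Eb, Fm, Gdim. Abmaj7, Db, Eb7 and Ab all belong to that set. Bbm7b5 (Bb–Db–Fb–Ab) doesn't fit — on degree 2 Ab major would have Bbm (ii). Bbm7b5 is the degree-2 chord of Ab minor, so it is the borrowed iiø7. But Ebm (Eb–Gb–Bb) is foreign: the diatonic V on degree 5 is Eb, whereas Ebm comes from Ab minor. It is labeled v.

iiø7, v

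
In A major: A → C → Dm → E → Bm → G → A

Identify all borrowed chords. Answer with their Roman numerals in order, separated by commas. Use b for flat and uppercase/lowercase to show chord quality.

bIII, iv, bVII

A major has the diatonic set A, Bm, C#m, D, E, F#m, G#dim. A, E and Bm all belong to that set. C (C–E–G) is not: scale degree 3 in A major carries C#m (iii). In A minor the chord on that degree is C, so here it functions as bIII, borrowed from the parallel minor. Dm (D–F–A) doesn't fit — on degree 4 A major would have D (IV). Dm is the degree-4 chord of A minor, so it is the borrowed iv. But G (G–B–D) is foreign: the diatonic vii° on degree 7 is G#dim, whereas G comes from A minor. It is labeled bVII.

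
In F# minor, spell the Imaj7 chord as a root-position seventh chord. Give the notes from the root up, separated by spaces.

The root, F#, is scale degree 1 — the same note in F# minor and F# major; only the chord quality changes. Stacking thirds in F# major on F# gives F#–A#–C#–E#.

F# A# C# E#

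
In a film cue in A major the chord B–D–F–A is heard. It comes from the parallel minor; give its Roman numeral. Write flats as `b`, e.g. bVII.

B is scale degree 2 in A major. The diatonic chord on degree 2 would be Bm (ii), but B–D–F–A is the half-diminished-seventh chord from A minor. As a borrowed chord it is labeled iiø7.

iiø7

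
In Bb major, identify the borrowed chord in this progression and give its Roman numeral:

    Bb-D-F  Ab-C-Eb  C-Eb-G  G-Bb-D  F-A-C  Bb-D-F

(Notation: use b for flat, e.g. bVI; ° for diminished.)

Bb major has the diatonic set Bb, Cm, Dm, Eb, F, Gm, Adim. Bb–D–F = Bb, C–Eb–G = Cm, G–Bb–D = Gm and F–A–C = F all belong to that set. Ab–C–Eb is not: scale degree 7 in Bb major carries Adim (vii°). In Bb minor the chord on that degree is Ab, so here it functions as bVII, borrowed from the parallel minor.

bVII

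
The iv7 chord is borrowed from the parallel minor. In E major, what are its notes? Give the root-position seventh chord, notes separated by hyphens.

A-C-E-G

iv7 is built on scale degree 4, which is A in both E major and its parallel. Building the minor-seventh chord from the parallel minor on A: A–C–E–G.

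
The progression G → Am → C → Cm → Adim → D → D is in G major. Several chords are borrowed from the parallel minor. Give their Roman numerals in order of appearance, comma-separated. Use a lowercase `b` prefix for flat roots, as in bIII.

iv, ii°

The diatonic triads in G major are G, Am, Bm, C, D, Em, F#dim. Of the given chords, G, Am, C and D are diatonic. Cm (C–Eb–G) is not: scale degree 4 in G major carries C (IV). In G minor the chord on that degree is Cm, so here it functions as iv, borrowed from the parallel minor. But Adim (A–C–Eb) is foreign: the diatonic ii on degree 2 is Am, whereas Adim comes from G minor. It is labeled ii°.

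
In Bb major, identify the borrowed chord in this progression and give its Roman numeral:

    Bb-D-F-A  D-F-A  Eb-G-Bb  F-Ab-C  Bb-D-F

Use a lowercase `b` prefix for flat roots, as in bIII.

The diatonic triads in Bb major are Bb, Cm, Dm, Eb, F, Gm, Adim. Of the given chords, Bb–D–F–A = Bbmaj7, D–F–A = Dm, Eb–G–Bb = Eb and Bb–D–F = Bb are diatonic. But F–Ab–C is foreign: the diatonic V on degree 5 is F, whereas Fm comes from Bb minor. It is labeled v.

v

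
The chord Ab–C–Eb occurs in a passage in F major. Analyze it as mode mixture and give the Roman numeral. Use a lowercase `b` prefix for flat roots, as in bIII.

Ab is the lowered form of scale degree 3 in F major (the diatonic degree 3 is A). Diatonically F major has Am (iii) on that degree; Ab–C–Eb is instead the major chord native to F minor, so it takes the label bIII.

bIII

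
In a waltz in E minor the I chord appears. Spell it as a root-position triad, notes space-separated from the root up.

E G# B

I is built on scale degree 1, which is E in both E minor and its parallel. In E major the chord on E is E–G#–B.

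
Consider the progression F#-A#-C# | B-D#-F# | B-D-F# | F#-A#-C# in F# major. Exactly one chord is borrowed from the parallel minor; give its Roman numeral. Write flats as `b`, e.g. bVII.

iv

In F# major the diatonic chords are F#, G#m, A#m, B, C#, D#m, E#dim. Of the given chords, F#–A#–C# = F# and B–D#–F# = B are diatonic. B–D–F# doesn't fit — on degree 4 F# major would have B (IV). Bm is the degree-4 chord of F# minor, so it is the borrowed iv.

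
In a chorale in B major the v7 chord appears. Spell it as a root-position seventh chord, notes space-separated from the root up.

F# A C# E

v7 is built on scale degree 5, which is F# in both B major and its parallel. In B minor the chord on F# is F#–A–C#–E.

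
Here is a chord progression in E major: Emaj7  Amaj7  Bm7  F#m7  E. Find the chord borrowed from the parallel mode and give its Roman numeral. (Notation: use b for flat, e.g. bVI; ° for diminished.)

The diatonic triads in E major are E, F#m, G#m, A, B, C#m, D#dim. Of the given chords, Emaj7, Amaj7, F#m7 and E are diatonic. But Bm7 (B–D–F#–A) is foreign: the diatonic V on degree 5 is B, whereas Bm7 comes from E minor. It is labeled v7.

v7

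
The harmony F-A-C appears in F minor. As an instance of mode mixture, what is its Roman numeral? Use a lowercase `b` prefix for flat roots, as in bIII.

I

The root F is the diatonic 1st degree of F minor; the borrowing shows in the chord quality. Diatonically F minor has Fm (i) on that degree; F–A–C is instead the major chord native to F major, so it takes the label I.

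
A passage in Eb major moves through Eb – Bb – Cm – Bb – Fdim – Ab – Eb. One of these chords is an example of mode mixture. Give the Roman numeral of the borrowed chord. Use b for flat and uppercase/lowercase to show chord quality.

ii°

In Eb major the diatonic chords are Eb, Fm, Gm, Ab, Bb, Cm, Ddim. Eb, Bb, Cm and Ab all belong to that set. But Fdim (F–Ab–Cb) is foreign: the diatonic ii on degree 2 is Fm, whereas Fdim comes from Eb minor. It is labeled ii°.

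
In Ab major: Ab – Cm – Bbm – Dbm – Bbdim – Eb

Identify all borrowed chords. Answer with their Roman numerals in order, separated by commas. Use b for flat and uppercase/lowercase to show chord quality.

iv, ii°

In Ab major the diatonic chords are Ab, Bbm, Cm, Db, Eb, Fm, Gdim. Ab, Cm, Bbm and Eb all belong to that set. Dbm (Db–Fb–Ab) doesn't fit — on degree 4 Ab major would have Db (IV). Dbm is the degree-4 chord of Ab minor, so it is the borrowed iv. Bbdim (Bb–Db–Fb) doesn't fit — on degree 2 Ab major would have Bbm (ii). Bbdim is the degree-2 chord of Ab minor, so it is the borrowed ii°.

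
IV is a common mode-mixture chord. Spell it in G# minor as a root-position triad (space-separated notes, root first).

C# E# G#

IV is built on scale degree 4, which is C# in both G# minor and its parallel. In G# major the chord on C# is C#–E#–G#.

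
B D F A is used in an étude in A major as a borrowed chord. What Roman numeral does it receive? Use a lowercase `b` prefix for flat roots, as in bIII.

The root B is the diatonic 2nd degree of A major; the borrowing shows in the chord quality. The diatonic chord on degree 2 would be Bm (ii), but B–D–F–A is the half-diminished-seventh chord from A minor. As a borrowed chord it is labeled iiø7.

iiø7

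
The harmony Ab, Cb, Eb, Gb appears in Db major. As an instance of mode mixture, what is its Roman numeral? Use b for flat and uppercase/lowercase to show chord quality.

Ab is scale degree 5 in Db major. The diatonic chord on degree 5 would be Ab (V), but Ab–Cb–Eb–Gb is the minor-seventh chord from Db minor. As a borrowed chord it is labeled v7.

v7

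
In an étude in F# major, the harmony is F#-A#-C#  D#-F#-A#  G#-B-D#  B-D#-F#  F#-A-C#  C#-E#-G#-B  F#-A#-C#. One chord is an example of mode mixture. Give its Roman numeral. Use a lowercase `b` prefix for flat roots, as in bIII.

i

In F# major the diatonic chords are F#, G#m, A#m, B, C#, D#m, E#dim. F#–A#–C# = F#, D#–F#–A# = D#m, G#–B–D# = G#m, B–D#–F# = B and C#–E#–G#–B = C#7 are all diatonic. F#–A–C# is not: scale degree 1 in F# major carries F# (I). In F# minor the chord on that degree is F#m, so here it functions as i, borrowed from the parallel minor.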